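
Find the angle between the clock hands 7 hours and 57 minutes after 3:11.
First find the time 7 hours and 57 minutes after 3:11.
Total minutes: 3 x 60 + 11 + 7 x 60 + 57 = 668.
668 mod 720 = 668 minutes = 11:08.
Now compute the angle at 11:08:
Hour hand: 11 x 30 + 8 x 0.5 = 334 degrees
Minute hand: 8 x 6 = 48 degrees
Difference: |334 - 48| = 286 degrees
Smaller angle: 360 - 286 = 74 degrees

Final answer: 74 degrees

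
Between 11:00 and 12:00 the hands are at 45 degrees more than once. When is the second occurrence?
At t minutes past 11:00, the hour hand is at 30 x 11 + 0.5t degrees and the minute hand is at 6t degrees.
The smaller angle between them is 45 degrees when |30H - 5.5t| = 45 or |30H - 5.5t| = 315.
With H = 11, solve 30 x 11 - 5.5t = +/- target for each target:
  t = (30 x 11 - 45) / 5.5 = 51.82
  t = (30 x 11 + 45) / 5.5 = 68.18 (outside (0, 60))
  t = (30 x 11 - 315) / 5.5 = 2.73
  t = (30 x 11 + 315) / 5.5 = 117.27 (outside (0, 60))
Valid solutions in (0, 60): {2.73, 51.82} minutes.
The second occurrence is t = 51.82 minutes.
The hands form a 45-degree angle at 51.82 minutes past 11:00.

Final answer: 51.82 minutes past 11:00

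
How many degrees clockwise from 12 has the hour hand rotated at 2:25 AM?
The hour hand moves 30 degrees per hour and 0.5 degrees per minute.
At 2:25: (2) x 30 + 25 x 0.5 = 60 + 12.5 = 72.5 degrees

Final answer: 72.5 degrees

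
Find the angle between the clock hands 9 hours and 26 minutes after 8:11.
First find the time 9 hours and 26 minutes after 8:11.
Total minutes: 8 x 60 + 11 + 9 x 60 + 26 = 1057.
1057 mod 720 = 337 minutes = 5:37.
Now compute the angle at 5:37:
Hour hand: 5 x 30 + 37 x 0.5 = 168.5 degrees
Minute hand: 37 x 6 = 222 degrees
Difference: |168.5 - 222| = 53.5 degrees
The angle is 53.5 degrees

Final answer: 53.5 degrees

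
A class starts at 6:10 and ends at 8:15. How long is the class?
From 6:10 to 8:15:
(8 x 60 + 15) - (6 x 60 + 10) = 495 - 370 = 125 minutes
= 2 hours and 5 minutes

Final answer: 2 hours and 5 minutes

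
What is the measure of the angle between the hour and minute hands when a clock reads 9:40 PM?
Hour hand position: 9 x 30 + 40 x 0.5 = 290 degrees
Minute hand position: 40 x 6 = 240 degrees
Difference: |290 - 240| = 50 degrees
The angle between the hands is 50 degrees

Final answer: 50 degrees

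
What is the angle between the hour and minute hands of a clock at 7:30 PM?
Hour hand position: 7 x 30 + 30 x 0.5 = 225 degrees
Minute hand position: 30 x 6 = 180 degrees
Difference: |225 - 180| = 45 degrees
The angle between the hands is 45 degrees

Final answer: 45 degrees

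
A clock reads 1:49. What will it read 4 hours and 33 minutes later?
Starting time: 1:49
Adding 33 minutes to 49 minutes: 49 + 33 = 82 minutes = 1 hour and 22 minutes
Adding 4 hours: 1 + 4 + 1 (carry) = 6
Final time: 6:22

Final answer: 6:22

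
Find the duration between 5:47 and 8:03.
From 5:47 to 8:03:
(8 x 60 + 3) - (5 x 60 + 47) = 483 - 347 = 136 minutes
= 2 hours and 16 minutes

Final answer: 2 hours and 16 minutes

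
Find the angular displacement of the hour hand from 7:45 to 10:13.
The hour hand moves 0.5 degrees per minute.
Time elapsed: 10:13 - 7:45 = 148 minutes
Angular displacement: 148 x 0.5 = 74 degrees

Final answer: 74 degrees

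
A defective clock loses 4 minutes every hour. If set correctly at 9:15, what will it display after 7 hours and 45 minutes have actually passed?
For every 60 true minutes, the faulty clock advances 60 - 4 = 56 minutes.
True elapsed: 7 hours and 45 minutes = 465 minutes.
Faulty clock advances: 465 x 56/60 = 434 minutes (drift: 31 minutes behind).
Shown time: 9:15 + 434 minutes = 4:29.

Final answer: 4:29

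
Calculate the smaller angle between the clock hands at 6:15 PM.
Hour hand position: 6 x 30 + 15 x 0.5 = 187.5 degrees
Minute hand position: 15 x 6 = 90 degrees
Difference: |187.5 - 90| = 97.5 degrees
The angle between the hands is 97.5 degrees

Final answer: 97.5 degrees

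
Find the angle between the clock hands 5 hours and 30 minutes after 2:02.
First find the time 5 hours and 30 minutes after 2:02.
Total minutes: 2 x 60 + 2 + 5 x 60 + 30 = 452.
452 mod 720 = 452 minutes = 7:32.
Now compute the angle at 7:32:
Hour hand: 7 x 30 + 32 x 0.5 = 226 degrees
Minute hand: 32 x 6 = 192 degrees
Difference: |226 - 192| = 34 degrees
The angle is 34 degrees

Final answer: 34 degrees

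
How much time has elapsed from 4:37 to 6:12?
From 4:37 to 6:12:
(6 x 60 + 12) - (4 x 60 + 37) = 372 - 277 = 95 minutes
= 1 hour and 35 minutes

Final answer: 1 hour and 35 minutes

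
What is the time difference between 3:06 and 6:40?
From 3:06 to 6:40:
(6 x 60 + 40) - (3 x 60 + 6) = 400 - 186 = 214 minutes
= 3 hours and 34 minutes

Final answer: 3 hours and 34 minutes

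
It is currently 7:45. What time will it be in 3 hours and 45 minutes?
Starting time: 7:45
Adding 45 minutes to 45 minutes: 45 + 45 = 90 minutes = 1 hour and 30 minutes
Adding 3 hours: 7 + 3 + 1 (carry) = 11
Final time: 11:30

Final answer: 11:30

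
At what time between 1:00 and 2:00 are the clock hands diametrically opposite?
For hands to be 180 degrees apart: |30H - 5.5t| = 180
With H = 1: t = (30 x 1 + 180)/5.5 = 38.18 or t = (30 x 1 - 180)/5.5 = -27.27
First valid solution (0 < t < 60): t = 38.18 minutes
The hands are opposite at 38.18 minutes past 1:00.

Final answer: 38.18 minutes past 1:00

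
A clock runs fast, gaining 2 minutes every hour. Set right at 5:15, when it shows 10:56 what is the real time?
For every 60 true minutes, the faulty clock advances 62 minutes, so 1 faulty-clock minute corresponds to 60/62 true minutes.
From 5:15 to 10:56 on the faulty dial is 341 minutes.
True elapsed: 341 x 60/62 = 330 minutes = 5 hours and 30 minutes.
True time: 5:15 + 5 hours and 30 minutes = 10:45.

Final answer: 10:45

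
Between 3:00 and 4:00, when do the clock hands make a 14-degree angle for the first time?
At t minutes past 3:00, the hour hand is at 30 x 3 + 0.5t degrees and the minute hand is at 6t degrees.
The smaller angle between them is 14 degrees when |30H - 5.5t| = 14 or |30H - 5.5t| = 346.
With H = 3, solve 30 x 3 - 5.5t = +/- target for each target:
  t = (30 x 3 - 14) / 5.5 = 13.82
  t = (30 x 3 + 14) / 5.5 = 18.91
  t = (30 x 3 - 346) / 5.5 = -46.55 (outside (0, 60))
  t = (30 x 3 + 346) / 5.5 = 79.27 (outside (0, 60))
Valid solutions in (0, 60): {13.82, 18.91} minutes.
The first occurrence is t = 13.82 minutes.
The hands form a 14-degree angle at 13.82 minutes past 3:00.

Final answer: 13.82 minutes past 3:00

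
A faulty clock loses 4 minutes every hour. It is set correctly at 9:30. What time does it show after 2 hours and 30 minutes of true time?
For every 60 true minutes, the faulty clock advances 60 - 4 = 56 minutes.
True elapsed: 2 hours and 30 minutes = 150 minutes.
Faulty clock advances: 150 x 56/60 = 140 minutes (drift: 10 minutes behind).
Shown time: 9:30 + 140 minutes = 11:50.

Final answer: 11:50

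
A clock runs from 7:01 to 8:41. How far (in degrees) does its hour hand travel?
The hour hand moves 0.5 degrees per minute.
Time elapsed: 8:41 - 7:01 = 100 minutes
Angular displacement: 100 x 0.5 = 50 degrees

Final answer: 50 degrees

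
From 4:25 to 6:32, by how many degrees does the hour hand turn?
The hour hand moves 0.5 degrees per minute.
Time elapsed: 6:32 - 4:25 = 127 minutes
Angular displacement: 127 x 0.5 = 63.5 degrees

Final answer: 63.5 degrees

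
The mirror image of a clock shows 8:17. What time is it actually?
Reflection across the vertical (12-6) axis maps a hand at angle A degrees to (360 - A) degrees, which sends a reading of T minutes past 12:00 to (720 - T) minutes past 12:00.
Mirror reads 8:17 = 497 minutes past 12:00.
Actual time: (720 - 497) mod 720 = 223 minutes = 3:43.

Final answer: 3:43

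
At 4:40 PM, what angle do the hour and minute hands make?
Hour hand position: 4 x 30 + 40 x 0.5 = 140 degrees
Minute hand position: 40 x 6 = 240 degrees
Difference: |140 - 240| = 100 degrees
The angle between the hands is 100 degrees

Final answer: 100 degrees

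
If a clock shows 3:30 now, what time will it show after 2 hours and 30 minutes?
Starting time: 3:30
Adding 30 minutes to 30 minutes: 30 + 30 = 60 minutes = 1 hour
Adding 2 hours: 3 + 2 + 1 (carry) = 6
Final time: 6:00

Final answer: 6:00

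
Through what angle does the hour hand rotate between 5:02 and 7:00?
The hour hand moves 0.5 degrees per minute.
Time elapsed: 7:00 - 5:02 = 118 minutes
Angular displacement: 118 x 0.5 = 59 degrees

Final answer: 59 degrees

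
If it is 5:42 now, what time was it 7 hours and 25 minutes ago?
Starting time: 5:42 = 342 total minutes past 12:00
Subtracting: 7 hours and 25 minutes = 445 minutes
342 - 445 = -103 (negative, add 12 hours = 720) = 617 minutes
= 10 hours and 17 minutes past 12:00 = 10:17

Final answer: 10:17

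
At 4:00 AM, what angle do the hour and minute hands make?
Hour hand position: 4 x 30 + 0 x 0.5 = 120 degrees
Minute hand position: 0 x 6 = 0 degrees
Difference: |120 - 0| = 120 degrees
The angle between the hands is 120 degrees

Final answer: 120 degrees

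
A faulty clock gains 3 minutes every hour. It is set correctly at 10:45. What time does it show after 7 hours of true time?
For every 60 true minutes, the faulty clock advances 60 + 3 = 63 minutes.
True elapsed: 7 hours = 420 minutes.
Faulty clock advances: 420 x 63/60 = 441 minutes (drift: 21 minutes ahead).
Shown time: 10:45 + 441 minutes = 6:06.

Final answer: 6:06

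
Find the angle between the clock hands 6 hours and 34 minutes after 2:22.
First find the time 6 hours and 34 minutes after 2:22.
Total minutes: 2 x 60 + 22 + 6 x 60 + 34 = 536.
536 mod 720 = 536 minutes = 8:56.
Now compute the angle at 8:56:
Hour hand: 8 x 30 + 56 x 0.5 = 268 degrees
Minute hand: 56 x 6 = 336 degrees
Difference: |268 - 336| = 68 degrees
The angle is 68 degrees

Final answer: 68 degrees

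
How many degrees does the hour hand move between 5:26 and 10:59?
The hour hand moves 0.5 degrees per minute.
Time elapsed: 10:59 - 5:26 = 333 minutes
Angular displacement: 333 x 0.5 = 166.5 degrees

Final answer: 166.5 degrees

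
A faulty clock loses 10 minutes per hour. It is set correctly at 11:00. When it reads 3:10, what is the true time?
For every 60 true minutes, the faulty clock advances 50 minutes, so 1 faulty-clock minute corresponds to 60/50 true minutes.
From 11:00 to 3:10 on the faulty dial is 250 minutes.
True elapsed: 250 x 60/50 = 300 minutes = 5 hours.
True time: 11:00 + 5 hours = 4:00.

Final answer: 4:00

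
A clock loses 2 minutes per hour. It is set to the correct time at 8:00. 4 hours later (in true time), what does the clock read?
For every 60 true minutes, the faulty clock advances 60 - 2 = 58 minutes.
True elapsed: 4 hours = 240 minutes.
Faulty clock advances: 240 x 58/60 = 232 minutes (drift: 8 minutes behind).
Shown time: 8:00 + 232 minutes = 11:52.

Final answer: 11:52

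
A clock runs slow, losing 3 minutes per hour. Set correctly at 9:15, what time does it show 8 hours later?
For every 60 true minutes, the faulty clock advances 60 - 3 = 57 minutes.
True elapsed: 8 hours = 480 minutes.
Faulty clock advances: 480 x 57/60 = 456 minutes (drift: 24 minutes behind).
Shown time: 9:15 + 456 minutes = 4:51.

Final answer: 4:51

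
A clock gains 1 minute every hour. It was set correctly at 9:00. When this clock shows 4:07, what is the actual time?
For every 60 true minutes, the faulty clock advances 61 minutes, so 1 faulty-clock minute corresponds to 60/61 true minutes.
From 9:00 to 4:07 on the faulty dial is 427 minutes.
True elapsed: 427 x 60/61 = 420 minutes = 7 hours.
True time: 9:00 + 7 hours = 4:00.

Final answer: 4:00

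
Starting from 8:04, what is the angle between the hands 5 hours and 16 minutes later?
First find the time 5 hours and 16 minutes after 8:04.
Total minutes: 8 x 60 + 4 + 5 x 60 + 16 = 800.
800 mod 720 = 80 minutes = 1:20.
Now compute the angle at 1:20:
Hour hand: 1 x 30 + 20 x 0.5 = 40 degrees
Minute hand: 20 x 6 = 120 degrees
Difference: |40 - 120| = 80 degrees
The angle is 80 degrees

Final answer: 80 degrees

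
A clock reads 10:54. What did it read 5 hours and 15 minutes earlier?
Starting time: 10:54 = 654 total minutes past 12:00
Subtracting: 5 hours and 15 minutes = 315 minutes
654 - 315 = 339 minutes
= 5 hours and 39 minutes past 12:00 = 5:39

Final answer: 5:39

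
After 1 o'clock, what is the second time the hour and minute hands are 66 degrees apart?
At t minutes past 1:00, the hour hand is at 30 x 1 + 0.5t degrees and the minute hand is at 6t degrees.
The smaller angle between them is 66 degrees when |30H - 5.5t| = 66 or |30H - 5.5t| = 294.
With H = 1, solve 30 x 1 - 5.5t = +/- target for each target:
  t = (30 x 1 - 66) / 5.5 = -6.55 (outside (0, 60))
  t = (30 x 1 + 66) / 5.5 = 17.45
  t = (30 x 1 - 294) / 5.5 = -48 (outside (0, 60))
  t = (30 x 1 + 294) / 5.5 = 58.91
Valid solutions in (0, 60): {17.45, 58.91} minutes.
The second occurrence is t = 58.91 minutes.
The hands form a 66-degree angle at 58.91 minutes past 1:00.

Final answer: 58.91 minutes past 1:00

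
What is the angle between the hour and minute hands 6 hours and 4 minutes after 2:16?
First find the time 6 hours and 4 minutes after 2:16.
Total minutes: 2 x 60 + 16 + 6 x 60 + 4 = 500.
500 mod 720 = 500 minutes = 8:20.
Now compute the angle at 8:20:
Hour hand: 8 x 30 + 20 x 0.5 = 250 degrees
Minute hand: 20 x 6 = 120 degrees
Difference: |250 - 120| = 130 degrees
The angle is 130 degrees

Final answer: 130 degrees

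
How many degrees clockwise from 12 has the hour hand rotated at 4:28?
The hour hand moves 30 degrees per hour and 0.5 degrees per minute.
At 4:28: (4) x 30 + 28 x 0.5 = 120 + 14 = 134 degrees

Final answer: 134 degrees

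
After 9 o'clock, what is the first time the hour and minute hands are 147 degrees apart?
At t minutes past 9:00, the hour hand is at 30 x 9 + 0.5t degrees and the minute hand is at 6t degrees.
The smaller angle between them is 147 degrees when |30H - 5.5t| = 147 or |30H - 5.5t| = 213.
With H = 9, solve 30 x 9 - 5.5t = +/- target for each target:
  t = (30 x 9 - 147) / 5.5 = 22.36
  t = (30 x 9 + 147) / 5.5 = 75.82 (outside (0, 60))
  t = (30 x 9 - 213) / 5.5 = 10.36
  t = (30 x 9 + 213) / 5.5 = 87.82 (outside (0, 60))
Valid solutions in (0, 60): {10.36, 22.36} minutes.
The first occurrence is t = 10.36 minutes.
The hands form a 147-degree angle at 10.36 minutes past 9:00.

Final answer: 10.36 minutes past 9:00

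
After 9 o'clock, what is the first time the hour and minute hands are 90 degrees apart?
At t minutes past 9:00, the hour hand is at 30 x 9 + 0.5t degrees and the minute hand is at 6t degrees.
The smaller angle between them is 90 degrees when |30H - 5.5t| = 90 or |30H - 5.5t| = 270.
With H = 9, solve 30 x 9 - 5.5t = +/- target for each target:
  t = (30 x 9 - 90) / 5.5 = 32.73
  t = (30 x 9 + 90) / 5.5 = 65.45 (outside (0, 60))
  t = (30 x 9 - 270) / 5.5 = 0 (outside (0, 60))
  t = (30 x 9 + 270) / 5.5 = 98.18 (outside (0, 60))
Valid solutions in (0, 60): {32.73} minutes.
The first occurrence is t = 32.73 minutes.
The hands form a 90-degree angle at 32.73 minutes past 9:00.

Final answer: 32.73 minutes past 9:00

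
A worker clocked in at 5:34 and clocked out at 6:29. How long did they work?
From 5:34 to 6:29:
(6 x 60 + 29) - (5 x 60 + 34) = 389 - 334 = 55 minutes
= 55 minutes

Final answer: 55 minutes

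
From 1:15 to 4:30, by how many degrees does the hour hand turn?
The hour hand moves 0.5 degrees per minute.
Time elapsed: 4:30 - 1:15 = 195 minutes
Angular displacement: 195 x 0.5 = 97.5 degrees

Final answer: 97.5 degrees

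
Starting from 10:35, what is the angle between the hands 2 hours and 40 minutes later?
First find the time 2 hours and 40 minutes after 10:35.
Total minutes: 10 x 60 + 35 + 2 x 60 + 40 = 795.
795 mod 720 = 75 minutes = 1:15.
Now compute the angle at 1:15:
Hour hand: 1 x 30 + 15 x 0.5 = 37.5 degrees
Minute hand: 15 x 6 = 90 degrees
Difference: |37.5 - 90| = 52.5 degrees
The angle is 52.5 degrees

Final answer: 52.5 degrees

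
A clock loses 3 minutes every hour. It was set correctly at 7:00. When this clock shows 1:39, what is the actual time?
For every 60 true minutes, the faulty clock advances 57 minutes, so 1 faulty-clock minute corresponds to 60/57 true minutes.
From 7:00 to 1:39 on the faulty dial is 399 minutes.
True elapsed: 399 x 60/57 = 420 minutes = 7 hours.
True time: 7:00 + 7 hours = 2:00.

Final answer: 2:00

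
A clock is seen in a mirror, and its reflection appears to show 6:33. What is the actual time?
Reflection across the vertical (12-6) axis maps a hand at angle A degrees to (360 - A) degrees, which sends a reading of T minutes past 12:00 to (720 - T) minutes past 12:00.
Mirror reads 6:33 = 393 minutes past 12:00.
Actual time: (720 - 393) mod 720 = 327 minutes = 5:27.

Final answer: 5:27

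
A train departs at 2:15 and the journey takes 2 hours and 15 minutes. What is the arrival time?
Starting time: 2:15
Adding 15 minutes to 15 minutes: 15 + 15 = 30 minutes
Adding 2 hours: 2 + 2 = 4
Final time: 4:30

Final answer: 4:30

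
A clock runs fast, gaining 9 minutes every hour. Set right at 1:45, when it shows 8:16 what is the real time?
For every 60 true minutes, the faulty clock advances 69 minutes, so 1 faulty-clock minute corresponds to 60/69 true minutes.
From 1:45 to 8:16 on the faulty dial is 391 minutes.
True elapsed: 391 x 60/69 = 340 minutes = 5 hours and 40 minutes.
True time: 1:45 + 5 hours and 40 minutes = 7:25.

Final answer: 7:25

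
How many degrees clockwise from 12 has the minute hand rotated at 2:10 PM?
The minute hand moves 6 degrees per minute.
At 2:10: 10 x 6 = 60 degrees

Final answer: 60 degrees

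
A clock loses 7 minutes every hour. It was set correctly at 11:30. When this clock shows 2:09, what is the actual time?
For every 60 true minutes, the faulty clock advances 53 minutes, so 1 faulty-clock minute corresponds to 60/53 true minutes.
From 11:30 to 2:09 on the faulty dial is 159 minutes.
True elapsed: 159 x 60/53 = 180 minutes = 3 hours.
True time: 11:30 + 3 hours = 2:30.

Final answer: 2:30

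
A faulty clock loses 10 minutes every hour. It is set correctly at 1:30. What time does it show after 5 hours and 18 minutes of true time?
For every 60 true minutes, the faulty clock advances 60 - 10 = 50 minutes.
True elapsed: 5 hours and 18 minutes = 318 minutes.
Faulty clock advances: 318 x 50/60 = 265 minutes (drift: 53 minutes behind).
Shown time: 1:30 + 265 minutes = 5:55.

Final answer: 5:55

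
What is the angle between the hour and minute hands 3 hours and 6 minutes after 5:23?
First find the time 3 hours and 6 minutes after 5:23.
Total minutes: 5 x 60 + 23 + 3 x 60 + 6 = 509.
509 mod 720 = 509 minutes = 8:29.
Now compute the angle at 8:29:
Hour hand: 8 x 30 + 29 x 0.5 = 254.5 degrees
Minute hand: 29 x 6 = 174 degrees
Difference: |254.5 - 174| = 80.5 degrees
The angle is 80.5 degrees

Final answer: 80.5 degrees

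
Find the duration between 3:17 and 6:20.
From 3:17 to 6:20:
(6 x 60 + 20) - (3 x 60 + 17) = 380 - 197 = 183 minutes
= 3 hours and 3 minutes

Final answer: 3 hours and 3 minutes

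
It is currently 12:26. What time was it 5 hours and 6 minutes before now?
Starting time: 12:26 = 26 total minutes past 12:00
Subtracting: 5 hours and 6 minutes = 306 minutes
26 - 306 = -280 (negative, add 12 hours = 720) = 440 minutes
= 7 hours and 20 minutes past 12:00 = 7:20

Final answer: 7:20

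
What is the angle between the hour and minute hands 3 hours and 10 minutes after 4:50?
First find the time 3 hours and 10 minutes after 4:50.
Total minutes: 4 x 60 + 50 + 3 x 60 + 10 = 480.
480 mod 720 = 480 minutes = 8:00.
Now compute the angle at 8:00:
Hour hand: 8 x 30 + 0 x 0.5 = 240 degrees
Minute hand: 0 x 6 = 0 degrees
Difference: |240 - 0| = 240 degrees
Smaller angle: 360 - 240 = 120 degrees

Final answer: 120 degrees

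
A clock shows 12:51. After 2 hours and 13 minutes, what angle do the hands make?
First find the time 2 hours and 13 minutes after 12:51.
Total minutes: 12 x 60 + 51 + 2 x 60 + 13 = 904.
904 mod 720 = 184 minutes = 3:04.
Now compute the angle at 3:04:
Hour hand: 3 x 30 + 4 x 0.5 = 92 degrees
Minute hand: 4 x 6 = 24 degrees
Difference: |92 - 24| = 68 degrees
The angle is 68 degrees

Final answer: 68 degrees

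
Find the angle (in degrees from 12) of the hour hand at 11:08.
The hour hand moves 30 degrees per hour and 0.5 degrees per minute.
At 11:08: (11) x 30 + 8 x 0.5 = 330 + 4 = 334 degrees

Final answer: 334 degrees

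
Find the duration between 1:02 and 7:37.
From 1:02 to 7:37:
(7 x 60 + 37) - (1 x 60 + 2) = 457 - 62 = 395 minutes
= 6 hours and 35 minutes

Final answer: 6 hours and 35 minutes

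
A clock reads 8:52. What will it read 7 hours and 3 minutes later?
Starting time: 8:52
Adding 3 minutes to 52 minutes: 52 + 3 = 55 minutes
Adding 7 hours: 8 + 7 = 15 - 12 = 3
Final time: 3:55

Final answer: 3:55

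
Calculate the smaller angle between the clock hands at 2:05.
Hour hand position: 2 x 30 + 5 x 0.5 = 62.5 degrees
Minute hand position: 5 x 6 = 30 degrees
Difference: |62.5 - 30| = 32.5 degrees
The angle between the hands is 32.5 degrees

Final answer: 32.5 degrees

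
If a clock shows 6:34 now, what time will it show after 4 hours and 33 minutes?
Starting time: 6:34
Adding 33 minutes to 34 minutes: 34 + 33 = 67 minutes = 1 hour and 7 minutes
Adding 4 hours: 6 + 4 + 1 (carry) = 11
Final time: 11:07

Final answer: 11:07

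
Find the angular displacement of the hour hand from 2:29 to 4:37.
The hour hand moves 0.5 degrees per minute.
Time elapsed: 4:37 - 2:29 = 128 minutes
Angular displacement: 128 x 0.5 = 64 degrees

Final answer: 64 degrees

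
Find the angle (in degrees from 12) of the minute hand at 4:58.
The minute hand moves 6 degrees per minute.
At 4:58: 58 x 6 = 348 degrees

Final answer: 348 degrees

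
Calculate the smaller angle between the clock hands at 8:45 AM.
Hour hand position: 8 x 30 + 45 x 0.5 = 262.5 degrees
Minute hand position: 45 x 6 = 270 degrees
Difference: |262.5 - 270| = 7.5 degrees
The angle between the hands is 7.5 degrees

Final answer: 7.5 degrees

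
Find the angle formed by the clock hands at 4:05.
Hour hand position: 4 x 30 + 5 x 0.5 = 122.5 degrees
Minute hand position: 5 x 6 = 30 degrees
Difference: |122.5 - 30| = 92.5 degrees
The angle between the hands is 92.5 degrees

Final answer: 92.5 degrees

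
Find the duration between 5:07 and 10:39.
From 5:07 to 10:39:
(10 x 60 + 39) - (5 x 60 + 7) = 639 - 307 = 332 minutes
= 5 hours and 32 minutes

Final answer: 5 hours and 32 minutes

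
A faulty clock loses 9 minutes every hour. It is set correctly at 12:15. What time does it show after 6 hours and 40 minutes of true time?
For every 60 true minutes, the faulty clock advances 60 - 9 = 51 minutes.
True elapsed: 6 hours and 40 minutes = 400 minutes.
Faulty clock advances: 400 x 51/60 = 340 minutes (drift: 60 minutes behind).
Shown time: 12:15 + 340 minutes = 5:55.

Final answer: 5:55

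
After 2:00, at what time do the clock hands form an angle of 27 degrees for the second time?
At t minutes past 2:00, the hour hand is at 30 x 2 + 0.5t degrees and the minute hand is at 6t degrees.
The smaller angle between them is 27 degrees when |30H - 5.5t| = 27 or |30H - 5.5t| = 333.
With H = 2, solve 30 x 2 - 5.5t = +/- target for each target:
  t = (30 x 2 - 27) / 5.5 = 6
  t = (30 x 2 + 27) / 5.5 = 15.82
  t = (30 x 2 - 333) / 5.5 = -49.64 (outside (0, 60))
  t = (30 x 2 + 333) / 5.5 = 71.45 (outside (0, 60))
Valid solutions in (0, 60): {6, 15.82} minutes.
The second occurrence is t = 15.82 minutes.
The hands form a 27-degree angle at 15.82 minutes past 2:00.

Final answer: 15.82 minutes past 2:00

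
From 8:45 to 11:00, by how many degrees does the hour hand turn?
The hour hand moves 0.5 degrees per minute.
Time elapsed: 11:00 - 8:45 = 135 minutes
Angular displacement: 135 x 0.5 = 67.5 degrees

Final answer: 67.5 degrees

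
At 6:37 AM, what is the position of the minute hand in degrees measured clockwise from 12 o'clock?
The minute hand moves 6 degrees per minute.
At 6:37: 37 x 6 = 222 degrees

Final answer: 222 degrees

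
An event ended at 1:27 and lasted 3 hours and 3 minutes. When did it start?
Starting time: 1:27 = 87 total minutes past 12:00
Subtracting: 3 hours and 3 minutes = 183 minutes
87 - 183 = -96 (negative, add 12 hours = 720) = 624 minutes
= 10 hours and 24 minutes past 12:00 = 10:24

Final answer: 10:24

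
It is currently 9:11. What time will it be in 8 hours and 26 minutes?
Starting time: 9:11
Adding 26 minutes to 11 minutes: 11 + 26 = 37 minutes
Adding 8 hours: 9 + 8 = 17 - 12 = 5
Final time: 5:37

Final answer: 5:37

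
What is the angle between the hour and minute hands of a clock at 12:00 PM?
Hour hand position: 0 x 30 + 0 x 0.5 = 0 degrees
Minute hand position: 0 x 6 = 0 degrees
Difference: |0 - 0| = 0 degrees
The angle between the hands is 0 degrees

Final answer: 0 degrees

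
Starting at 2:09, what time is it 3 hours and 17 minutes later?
Starting time: 2:09
Adding 17 minutes to 9 minutes: 9 + 17 = 26 minutes
Adding 3 hours: 2 + 3 = 5
Final time: 5:26

Final answer: 5:26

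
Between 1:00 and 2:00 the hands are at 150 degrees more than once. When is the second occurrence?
At t minutes past 1:00, the hour hand is at 30 x 1 + 0.5t degrees and the minute hand is at 6t degrees.
The smaller angle between them is 150 degrees when |30H - 5.5t| = 150 or |30H - 5.5t| = 210.
With H = 1, solve 30 x 1 - 5.5t = +/- target for each target:
  t = (30 x 1 - 150) / 5.5 = -21.82 (outside (0, 60))
  t = (30 x 1 + 150) / 5.5 = 32.73
  t = (30 x 1 - 210) / 5.5 = -32.73 (outside (0, 60))
  t = (30 x 1 + 210) / 5.5 = 43.64
Valid solutions in (0, 60): {32.73, 43.64} minutes.
The second occurrence is t = 43.64 minutes.
The hands form a 150-degree angle at 43.64 minutes past 1:00.

Final answer: 43.64 minutes past 1:00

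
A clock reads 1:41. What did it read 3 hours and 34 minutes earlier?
Starting time: 1:41 = 101 total minutes past 12:00
Subtracting: 3 hours and 34 minutes = 214 minutes
101 - 214 = -113 (negative, add 12 hours = 720) = 607 minutes
= 10 hours and 7 minutes past 12:00 = 10:07

Final answer: 10:07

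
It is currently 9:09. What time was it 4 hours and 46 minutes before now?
Starting time: 9:09 = 549 total minutes past 12:00
Subtracting: 4 hours and 46 minutes = 286 minutes
549 - 286 = 263 minutes
= 4 hours and 23 minutes past 12:00 = 4:23

Final answer: 4:23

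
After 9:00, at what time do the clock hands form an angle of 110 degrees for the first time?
At t minutes past 9:00, the hour hand is at 30 x 9 + 0.5t degrees and the minute hand is at 6t degrees.
The smaller angle between them is 110 degrees when |30H - 5.5t| = 110 or |30H - 5.5t| = 250.
With H = 9, solve 30 x 9 - 5.5t = +/- target for each target:
  t = (30 x 9 - 110) / 5.5 = 29.09
  t = (30 x 9 + 110) / 5.5 = 69.09 (outside (0, 60))
  t = (30 x 9 - 250) / 5.5 = 3.64
  t = (30 x 9 + 250) / 5.5 = 94.55 (outside (0, 60))
Valid solutions in (0, 60): {3.64, 29.09} minutes.
The first occurrence is t = 3.64 minutes.
The hands form a 110-degree angle at 3.64 minutes past 9:00.

Final answer: 3.64 minutes past 9:00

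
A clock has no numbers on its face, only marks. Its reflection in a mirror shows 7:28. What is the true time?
Reflection across the vertical (12-6) axis maps a hand at angle A degrees to (360 - A) degrees, which sends a reading of T minutes past 12:00 to (720 - T) minutes past 12:00.
Mirror reads 7:28 = 448 minutes past 12:00.
Actual time: (720 - 448) mod 720 = 272 minutes = 4:32.

Final answer: 4:32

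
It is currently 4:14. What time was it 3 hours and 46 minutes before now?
Starting time: 4:14 = 254 total minutes past 12:00
Subtracting: 3 hours and 46 minutes = 226 minutes
254 - 226 = 28 minutes
= 28 minutes past 12:00 = 12:28

Final answer: 12:28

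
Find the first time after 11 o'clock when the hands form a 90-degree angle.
At t minutes past 11:00, the hour hand is at 30 x 11 + 0.5t degrees and the minute hand is at 6t degrees.
The smaller angle between them is 90 degrees when |30H - 5.5t| = 90 or |30H - 5.5t| = 270.
With H = 11, solve 30 x 11 - 5.5t = +/- target for each target:
  t = (30 x 11 - 90) / 5.5 = 43.64
  t = (30 x 11 + 90) / 5.5 = 76.36 (outside (0, 60))
  t = (30 x 11 - 270) / 5.5 = 10.91
  t = (30 x 11 + 270) / 5.5 = 109.09 (outside (0, 60))
Valid solutions in (0, 60): {10.91, 43.64} minutes.
First occurrence: t = 10.91 minutes.
The hands are at right angles at 10.91 minutes past 11:00.

Final answer: 10.91 minutes past 11:00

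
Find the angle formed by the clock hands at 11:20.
Hour hand position: 11 x 30 + 20 x 0.5 = 340 degrees
Minute hand position: 20 x 6 = 120 degrees
Difference: |340 - 120| = 220 degrees
Since 220 > 180, the smaller angle is 360 - 220 = 140 degrees

Final answer: 140 degrees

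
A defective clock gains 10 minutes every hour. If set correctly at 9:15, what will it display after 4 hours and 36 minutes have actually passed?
For every 60 true minutes, the faulty clock advances 60 + 10 = 70 minutes.
True elapsed: 4 hours and 36 minutes = 276 minutes.
Faulty clock advances: 276 x 70/60 = 322 minutes (drift: 46 minutes ahead).
Shown time: 9:15 + 322 minutes = 2:37.

Final answer: 2:37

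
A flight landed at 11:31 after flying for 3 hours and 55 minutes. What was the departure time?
Starting time: 11:31 = 691 total minutes past 12:00
Subtracting: 3 hours and 55 minutes = 235 minutes
691 - 235 = 456 minutes
= 7 hours and 36 minutes past 12:00 = 7:36

Final answer: 7:36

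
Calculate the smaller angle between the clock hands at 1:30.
Hour hand position: 1 x 30 + 30 x 0.5 = 45 degrees
Minute hand position: 30 x 6 = 180 degrees
Difference: |45 - 180| = 135 degrees
The angle between the hands is 135 degrees

Final answer: 135 degrees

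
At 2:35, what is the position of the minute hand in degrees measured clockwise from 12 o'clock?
The minute hand moves 6 degrees per minute.
At 2:35: 35 x 6 = 210 degrees

Final answer: 210 degrees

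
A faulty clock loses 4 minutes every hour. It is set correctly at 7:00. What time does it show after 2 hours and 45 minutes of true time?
For every 60 true minutes, the faulty clock advances 60 - 4 = 56 minutes.
True elapsed: 2 hours and 45 minutes = 165 minutes.
Faulty clock advances: 165 x 56/60 = 154 minutes (drift: 11 minutes behind).
Shown time: 7:00 + 154 minutes = 9:34.

Final answer: 9:34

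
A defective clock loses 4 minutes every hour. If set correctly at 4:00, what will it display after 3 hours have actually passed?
For every 60 true minutes, the faulty clock advances 60 - 4 = 56 minutes.
True elapsed: 3 hours = 180 minutes.
Faulty clock advances: 180 x 56/60 = 168 minutes (drift: 12 minutes behind).
Shown time: 4:00 + 168 minutes = 6:48.

Final answer: 6:48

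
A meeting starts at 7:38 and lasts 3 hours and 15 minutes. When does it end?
Starting time: 7:38
Adding 15 minutes to 38 minutes: 38 + 15 = 53 minutes
Adding 3 hours: 7 + 3 = 10
Final time: 10:53

Final answer: 10:53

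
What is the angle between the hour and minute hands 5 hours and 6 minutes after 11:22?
First find the time 5 hours and 6 minutes after 11:22.
Total minutes: 11 x 60 + 22 + 5 x 60 + 6 = 988.
988 mod 720 = 268 minutes = 4:28.
Now compute the angle at 4:28:
Hour hand: 4 x 30 + 28 x 0.5 = 134 degrees
Minute hand: 28 x 6 = 168 degrees
Difference: |134 - 168| = 34 degrees
The angle is 34 degrees

Final answer: 34 degrees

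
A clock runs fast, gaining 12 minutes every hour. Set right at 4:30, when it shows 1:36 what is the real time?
For every 60 true minutes, the faulty clock advances 72 minutes, so 1 faulty-clock minute corresponds to 60/72 true minutes.
From 4:30 to 1:36 on the faulty dial is 546 minutes.
True elapsed: 546 x 60/72 = 455 minutes = 7 hours and 35 minutes.
True time: 4:30 + 7 hours and 35 minutes = 12:05.

Final answer: 12:05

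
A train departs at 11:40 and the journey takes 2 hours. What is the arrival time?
Starting time: 11:40
Adding 0 minutes to 40 minutes: 40 + 0 = 40 minutes
Adding 2 hours: 11 + 2 = 13 - 12 = 1
Final time: 1:40

Final answer: 1:40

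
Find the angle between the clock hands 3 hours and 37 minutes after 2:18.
First find the time 3 hours and 37 minutes after 2:18.
Total minutes: 2 x 60 + 18 + 3 x 60 + 37 = 355.
355 mod 720 = 355 minutes = 5:55.
Now compute the angle at 5:55:
Hour hand: 5 x 30 + 55 x 0.5 = 177.5 degrees
Minute hand: 55 x 6 = 330 degrees
Difference: |177.5 - 330| = 152.5 degrees
The angle is 152.5 degrees

Final answer: 152.5 degrees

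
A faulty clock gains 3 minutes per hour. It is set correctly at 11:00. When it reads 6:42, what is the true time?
For every 60 true minutes, the faulty clock advances 63 minutes, so 1 faulty-clock minute corresponds to 60/63 true minutes.
From 11:00 to 6:42 on the faulty dial is 462 minutes.
True elapsed: 462 x 60/63 = 440 minutes = 7 hours and 20 minutes.
True time: 11:00 + 7 hours and 20 minutes = 6:20.

Final answer: 6:20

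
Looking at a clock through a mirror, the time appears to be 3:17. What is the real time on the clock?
Reflection across the vertical (12-6) axis maps a hand at angle A degrees to (360 - A) degrees, which sends a reading of T minutes past 12:00 to (720 - T) minutes past 12:00.
Mirror reads 3:17 = 197 minutes past 12:00.
Actual time: (720 - 197) mod 720 = 523 minutes = 8:43.

Final answer: 8:43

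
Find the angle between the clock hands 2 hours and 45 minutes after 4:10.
First find the time 2 hours and 45 minutes after 4:10.
Total minutes: 4 x 60 + 10 + 2 x 60 + 45 = 415.
415 mod 720 = 415 minutes = 6:55.
Now compute the angle at 6:55:
Hour hand: 6 x 30 + 55 x 0.5 = 207.5 degrees
Minute hand: 55 x 6 = 330 degrees
Difference: |207.5 - 330| = 122.5 degrees
The angle is 122.5 degrees

Final answer: 122.5 degrees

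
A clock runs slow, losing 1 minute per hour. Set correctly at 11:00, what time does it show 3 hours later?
For every 60 true minutes, the faulty clock advances 60 - 1 = 59 minutes.
True elapsed: 3 hours = 180 minutes.
Faulty clock advances: 180 x 59/60 = 177 minutes (drift: 3 minutes behind).
Shown time: 11:00 + 177 minutes = 1:57.

Final answer: 1:57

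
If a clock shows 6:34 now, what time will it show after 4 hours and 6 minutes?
Starting time: 6:34
Adding 6 minutes to 34 minutes: 34 + 6 = 40 minutes
Adding 4 hours: 6 + 4 = 10
Final time: 10:40

Final answer: 10:40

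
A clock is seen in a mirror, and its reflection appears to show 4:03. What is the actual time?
Reflection across the vertical (12-6) axis maps a hand at angle A degrees to (360 - A) degrees, which sends a reading of T minutes past 12:00 to (720 - T) minutes past 12:00.
Mirror reads 4:03 = 243 minutes past 12:00.
Actual time: (720 - 243) mod 720 = 477 minutes = 7:57.

Final answer: 7:57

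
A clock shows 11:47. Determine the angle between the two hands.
Hour hand position: 11 x 30 + 47 x 0.5 = 353.5 degrees
Minute hand position: 47 x 6 = 282 degrees
Difference: |353.5 - 282| = 71.5 degrees
The angle between the hands is 71.5 degrees

Final answer: 71.5 degrees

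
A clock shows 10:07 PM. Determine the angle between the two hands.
Hour hand position: 10 x 30 + 7 x 0.5 = 303.5 degrees
Minute hand position: 7 x 6 = 42 degrees
Difference: |303.5 - 42| = 261.5 degrees
Since 261.5 > 180, the smaller angle is 360 - 261.5 = 98.5 degrees

Final answer: 98.5 degrees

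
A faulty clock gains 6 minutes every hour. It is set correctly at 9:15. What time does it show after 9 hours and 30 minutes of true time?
For every 60 true minutes, the faulty clock advances 60 + 6 = 66 minutes.
True elapsed: 9 hours and 30 minutes = 570 minutes.
Faulty clock advances: 570 x 66/60 = 627 minutes (drift: 57 minutes ahead).
Shown time: 9:15 + 627 minutes = 7:42.

Final answer: 7:42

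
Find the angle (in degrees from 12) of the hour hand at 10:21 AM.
The hour hand moves 30 degrees per hour and 0.5 degrees per minute.
At 10:21: (10) x 30 + 21 x 0.5 = 300 + 10.5 = 310.5 degrees

Final answer: 310.5 degrees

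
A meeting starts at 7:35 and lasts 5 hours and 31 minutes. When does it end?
Starting time: 7:35
Adding 31 minutes to 35 minutes: 35 + 31 = 66 minutes = 1 hour and 6 minutes
Adding 5 hours: 7 + 5 + 1 (carry) = 13 - 12 = 1
Final time: 1:06

Final answer: 1:06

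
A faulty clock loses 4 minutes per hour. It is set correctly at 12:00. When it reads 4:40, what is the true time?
For every 60 true minutes, the faulty clock advances 56 minutes, so 1 faulty-clock minute corresponds to 60/56 true minutes.
From 12:00 to 4:40 on the faulty dial is 280 minutes.
True elapsed: 280 x 60/56 = 300 minutes = 5 hours.
True time: 12:00 + 5 hours = 5:00.

Final answer: 5:00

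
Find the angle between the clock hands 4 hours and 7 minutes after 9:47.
First find the time 4 hours and 7 minutes after 9:47.
Total minutes: 9 x 60 + 47 + 4 x 60 + 7 = 834.
834 mod 720 = 114 minutes = 1:54.
Now compute the angle at 1:54:
Hour hand: 1 x 30 + 54 x 0.5 = 57 degrees
Minute hand: 54 x 6 = 324 degrees
Difference: |57 - 324| = 267 degrees
Smaller angle: 360 - 267 = 93 degrees

Final answer: 93 degrees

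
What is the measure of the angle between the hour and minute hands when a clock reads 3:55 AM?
Hour hand position: 3 x 30 + 55 x 0.5 = 117.5 degrees
Minute hand position: 55 x 6 = 330 degrees
Difference: |117.5 - 330| = 212.5 degrees
Since 212.5 > 180, the smaller angle is 360 - 212.5 = 147.5 degrees

Final answer: 147.5 degrees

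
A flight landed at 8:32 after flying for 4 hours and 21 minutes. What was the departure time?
Starting time: 8:32 = 512 total minutes past 12:00
Subtracting: 4 hours and 21 minutes = 261 minutes
512 - 261 = 251 minutes
= 4 hours and 11 minutes past 12:00 = 4:11

Final answer: 4:11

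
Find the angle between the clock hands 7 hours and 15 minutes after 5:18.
First find the time 7 hours and 15 minutes after 5:18.
Total minutes: 5 x 60 + 18 + 7 x 60 + 15 = 753.
753 mod 720 = 33 minutes = 12:33.
Now compute the angle at 12:33:
Hour hand: 0 x 30 + 33 x 0.5 = 16.5 degrees
Minute hand: 33 x 6 = 198 degrees
Difference: |16.5 - 198| = 181.5 degrees
Smaller angle: 360 - 181.5 = 178.5 degrees

Final answer: 178.5 degrees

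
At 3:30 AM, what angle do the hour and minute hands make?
Hour hand position: 3 x 30 + 30 x 0.5 = 105 degrees
Minute hand position: 30 x 6 = 180 degrees
Difference: |105 - 180| = 75 degrees
The angle between the hands is 75 degrees

Final answer: 75 degrees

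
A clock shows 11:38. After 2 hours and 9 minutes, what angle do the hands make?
First find the time 2 hours and 9 minutes after 11:38.
Total minutes: 11 x 60 + 38 + 2 x 60 + 9 = 827.
827 mod 720 = 107 minutes = 1:47.
Now compute the angle at 1:47:
Hour hand: 1 x 30 + 47 x 0.5 = 53.5 degrees
Minute hand: 47 x 6 = 282 degrees
Difference: |53.5 - 282| = 228.5 degrees
Smaller angle: 360 - 228.5 = 131.5 degrees

Final answer: 131.5 degrees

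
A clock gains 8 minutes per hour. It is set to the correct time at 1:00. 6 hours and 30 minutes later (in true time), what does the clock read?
For every 60 true minutes, the faulty clock advances 60 + 8 = 68 minutes.
True elapsed: 6 hours and 30 minutes = 390 minutes.
Faulty clock advances: 390 x 68/60 = 442 minutes (drift: 52 minutes ahead).
Shown time: 1:00 + 442 minutes = 8:22.

Final answer: 8:22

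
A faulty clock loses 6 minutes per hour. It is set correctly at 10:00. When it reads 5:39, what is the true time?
For every 60 true minutes, the faulty clock advances 54 minutes, so 1 faulty-clock minute corresponds to 60/54 true minutes.
From 10:00 to 5:39 on the faulty dial is 459 minutes.
True elapsed: 459 x 60/54 = 510 minutes = 8 hours and 30 minutes.
True time: 10:00 + 8 hours and 30 minutes = 6:30.

Final answer: 6:30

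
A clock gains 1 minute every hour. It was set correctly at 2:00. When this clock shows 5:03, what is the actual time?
For every 60 true minutes, the faulty clock advances 61 minutes, so 1 faulty-clock minute corresponds to 60/61 true minutes.
From 2:00 to 5:03 on the faulty dial is 183 minutes.
True elapsed: 183 x 60/61 = 180 minutes = 3 hours.
True time: 2:00 + 3 hours = 5:00.

Final answer: 5:00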